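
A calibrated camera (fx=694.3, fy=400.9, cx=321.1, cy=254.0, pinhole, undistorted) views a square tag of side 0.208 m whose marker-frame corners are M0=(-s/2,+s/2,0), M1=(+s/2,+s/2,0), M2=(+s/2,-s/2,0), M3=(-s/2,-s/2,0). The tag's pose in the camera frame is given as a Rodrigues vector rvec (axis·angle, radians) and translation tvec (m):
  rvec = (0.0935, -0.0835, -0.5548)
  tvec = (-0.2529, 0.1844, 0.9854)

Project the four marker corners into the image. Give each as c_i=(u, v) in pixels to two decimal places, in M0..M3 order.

c0=(120.29, 386.40) c1=(244.51, 340.91) c2=(165.80, 270.94) c3=(37.71, 316.71)

Intrinsics K: fx=694.3, fy=400.9, cx=321.1, cy=254.0
Marker side s = 0.208 m; corners in marker frame (Z=0):
  M0 = (-0.1040, +0.1040, 0)
  M1 = (+0.1040, +0.1040, 0)
  M2 = (+0.1040, -0.1040, 0)
  M3 = (-0.1040, -0.1040, 0)
rvec = (0.0935, -0.0835, -0.5548), |rvec| = θ = 0.56879 rad = 32.589°
Rodrigues: sinθ=0.53861, 1−cosθ=0.15744; R = I + sinθ·[k]× + (1−cosθ)·[k]×²:
    [+0.84681 +0.52157 -0.10432]
    [-0.52917 +0.84595 -0.06599]
    [+0.05382 +0.11108 +0.99235]
t = (-0.2529, 0.1844, 0.9854) m
M0: Pc = R·M0+t = (-0.28673, +0.32741, +0.99136); u = 694.3·(-0.28673)/0.99136 + 321.1 = 120.2906, v = 400.9·(+0.32741)/0.99136 + 254.0 = 386.4040
M1: Pc = R·M1+t = (-0.11059, +0.21735, +1.00255); u = 694.3·(-0.11059)/1.00255 + 321.1 = 244.5135, v = 400.9·(+0.21735)/1.00255 + 254.0 = 340.9121
M2: Pc = R·M2+t = (-0.21907, +0.04139, +0.97944); u = 694.3·(-0.21907)/0.97944 + 321.1 = 165.8044, v = 400.9·(+0.04139)/0.97944 + 254.0 = 270.9407
M3: Pc = R·M3+t = (-0.39521, +0.15145, +0.96825); u = 694.3·(-0.39521)/0.96825 + 321.1 = 37.7070, v = 400.9·(+0.15145)/0.96825 + 254.0 = 316.7092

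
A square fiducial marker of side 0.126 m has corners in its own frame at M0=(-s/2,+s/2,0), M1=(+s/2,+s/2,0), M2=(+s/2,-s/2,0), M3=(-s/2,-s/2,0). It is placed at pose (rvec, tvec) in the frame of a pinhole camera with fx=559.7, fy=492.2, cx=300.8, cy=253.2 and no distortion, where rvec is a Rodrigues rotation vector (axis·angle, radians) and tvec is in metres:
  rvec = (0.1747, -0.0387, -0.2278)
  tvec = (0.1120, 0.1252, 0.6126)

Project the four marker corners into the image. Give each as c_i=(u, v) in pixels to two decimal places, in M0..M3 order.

c0=(358.89, 411.31) c1=(468.53, 388.09) c2=(448.84, 294.38) c3=(335.05, 318.09)

Intrinsics K: fx=559.7, fy=492.2, cx=300.8, cy=253.2
Marker side s = 0.126 m; corners in marker frame (Z=0):
  M0 = (-0.0630, +0.0630, 0)
  M1 = (+0.0630, +0.0630, 0)
  M2 = (+0.0630, -0.0630, 0)
  M3 = (-0.0630, -0.0630, 0)
rvec = (0.1747, -0.0387, -0.2278), |rvec| = θ = 0.28967 rad = 16.597°
Rodrigues: sinθ=0.28564, 1−cosθ=0.04166; R = I + sinθ·[k]× + (1−cosθ)·[k]×²:
    [+0.97349 +0.22127 -0.05792]
    [-0.22798 +0.95908 -0.16789]
    [+0.01840 +0.17664 +0.98410]
t = (0.1120, 0.1252, 0.6126) m
M0: Pc = R·M0+t = (+0.06461, +0.19999, +0.62257); u = 559.7·(+0.06461)/0.62257 + 300.8 = 358.8856, v = 492.2·(+0.19999)/0.62257 + 253.2 = 411.3072
M1: Pc = R·M1+t = (+0.18727, +0.17126, +0.62489); u = 559.7·(+0.18727)/0.62489 + 300.8 = 468.5341, v = 492.2·(+0.17126)/0.62489 + 253.2 = 388.0941
M2: Pc = R·M2+t = (+0.15939, +0.05041, +0.60263); u = 559.7·(+0.15939)/0.60263 + 300.8 = 448.8351, v = 492.2·(+0.05041)/0.60263 + 253.2 = 294.3765
M3: Pc = R·M3+t = (+0.03673, +0.07914, +0.60031); u = 559.7·(+0.03673)/0.60031 + 300.8 = 335.0452, v = 492.2·(+0.07914)/0.60031 + 253.2 = 318.0882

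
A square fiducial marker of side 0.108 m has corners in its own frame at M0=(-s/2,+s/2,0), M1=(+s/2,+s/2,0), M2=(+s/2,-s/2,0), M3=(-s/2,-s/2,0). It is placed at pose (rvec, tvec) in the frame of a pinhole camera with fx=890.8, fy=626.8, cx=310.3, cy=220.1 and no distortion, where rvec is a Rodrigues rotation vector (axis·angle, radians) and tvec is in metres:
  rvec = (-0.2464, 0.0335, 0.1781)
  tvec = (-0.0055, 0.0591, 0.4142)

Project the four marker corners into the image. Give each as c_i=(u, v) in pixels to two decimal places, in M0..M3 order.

Intrinsics K: fx=890.8, fy=626.8, cx=310.3, cy=220.1
Marker side s = 0.108 m; corners in marker frame (Z=0):
  M0 = (-0.0540, +0.0540, 0)
  M1 = (+0.0540, +0.0540, 0)
  M2 = (+0.0540, -0.0540, 0)
  M3 = (-0.0540, -0.0540, 0)
rvec = (-0.2464, 0.0335, 0.1781), |rvec| = θ = 0.30587 rad = 17.525°
Rodrigues: sinθ=0.30112, 1−cosθ=0.04641; R = I + sinθ·[k]× + (1−cosθ)·[k]×²:
    [+0.98371 -0.17943 +0.01121]
    [+0.17124 +0.95414 +0.24554]
    [-0.05475 -0.23962 +0.96932]
t = (-0.0055, 0.0591, 0.4142) m
M0: Pc = R·M0+t = (-0.06831, +0.10138, +0.40422); u = 890.8·(-0.06831)/0.40422 + 310.3 = 159.7620, v = 626.8·(+0.10138)/0.40422 + 220.1 = 377.2999
M1: Pc = R·M1+t = (+0.03793, +0.11987, +0.39830); u = 890.8·(+0.03793)/0.39830 + 310.3 = 395.1317, v = 626.8·(+0.11987)/0.39830 + 220.1 = 408.7372
M2: Pc = R·M2+t = (+0.05731, +0.01682, +0.42418); u = 890.8·(+0.05731)/0.42418 + 310.3 = 430.6520, v = 626.8·(+0.01682)/0.42418 + 220.1 = 244.9592
M3: Pc = R·M3+t = (-0.04893, -0.00167, +0.43010); u = 890.8·(-0.04893)/0.43010 + 310.3 = 208.9560, v = 626.8·(-0.00167)/0.43010 + 220.1 = 217.6652

c0=(159.76, 377.30) c1=(395.13, 408.74) c2=(430.65, 244.96) c3=(208.96, 217.67)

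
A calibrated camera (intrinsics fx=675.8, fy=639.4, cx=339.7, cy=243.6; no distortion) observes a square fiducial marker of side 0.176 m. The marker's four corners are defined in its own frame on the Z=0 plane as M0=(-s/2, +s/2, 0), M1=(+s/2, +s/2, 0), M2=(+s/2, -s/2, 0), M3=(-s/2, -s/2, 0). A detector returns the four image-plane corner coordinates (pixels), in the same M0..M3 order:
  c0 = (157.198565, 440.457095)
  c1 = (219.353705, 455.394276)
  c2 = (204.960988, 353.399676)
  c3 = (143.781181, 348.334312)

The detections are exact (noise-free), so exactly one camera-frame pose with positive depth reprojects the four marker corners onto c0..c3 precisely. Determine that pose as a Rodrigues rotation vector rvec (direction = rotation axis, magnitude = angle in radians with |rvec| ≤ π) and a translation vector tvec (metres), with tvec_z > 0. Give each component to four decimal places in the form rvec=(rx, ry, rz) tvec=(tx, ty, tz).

Intrinsics K: fx=675.8, fy=639.4, cx=339.7, cy=243.6
Marker side s = 0.176 m; corners in marker frame (Z=0):
  M0 = (-0.0880, +0.0880, 0)
  M1 = (+0.0880, +0.0880, 0)
  M2 = (+0.0880, -0.0880, 0)
  M3 = (-0.0880, -0.0880, 0)
Detected image corners:
  c0 = (157.198565, 440.457095) px
  c1 = (219.353705, 455.394276) px
  c2 = (204.960988, 353.399676) px
  c3 = (143.781181, 348.334312) px
Planar DLT: solve 8×8 A·h = b for H (H[2,2]=1):
  H  [+244.83359 +86.37172 +179.76932]
  H  [-175.58614 +566.57008 +399.31698]
  H  [-0.58216 +0.04140 +1.00000]
B = K⁻¹H; ‖b₁‖=0.877851, ‖b₂‖=0.877851; λ = 2/(‖b₁‖+‖b₂‖) = 1.139146, sign → tz>0 ⇒ λ=+1.139146
r₁ = λ·B[:,0] = (+0.74605,-0.06017,-0.66317); r₂ = λ·B[:,1] = (+0.12188,+0.99142,+0.04717)
r₃ = r₁×r₂ = (+0.65464,-0.11602,+0.74698); SVD([r₁ r₂ r₃]) → R = UVᵀ:
  R  [+0.74605 +0.12188 +0.65464]
  R  [-0.06017 +0.99142 -0.11602]
  R  [-0.66317 +0.04717 +0.74698]
t = (-0.26958, +0.27742, +1.13915) m
tr R = 2.484454; θ = arccos((tr R − 1)/2) = 0.734409 rad = 42.079°
axis k = ((R−Rᵀ)₃₂, (R−Rᵀ)₁₃, (R−Rᵀ)₂₁) / (2 sinθ) = (+0.121751, +0.983223, -0.135827)
rvec = θ·k = (+0.089415, +0.722088, -0.099752)

rvec=(0.0894, 0.7221, -0.0998) tvec=(-0.2696, 0.2774, 1.1391)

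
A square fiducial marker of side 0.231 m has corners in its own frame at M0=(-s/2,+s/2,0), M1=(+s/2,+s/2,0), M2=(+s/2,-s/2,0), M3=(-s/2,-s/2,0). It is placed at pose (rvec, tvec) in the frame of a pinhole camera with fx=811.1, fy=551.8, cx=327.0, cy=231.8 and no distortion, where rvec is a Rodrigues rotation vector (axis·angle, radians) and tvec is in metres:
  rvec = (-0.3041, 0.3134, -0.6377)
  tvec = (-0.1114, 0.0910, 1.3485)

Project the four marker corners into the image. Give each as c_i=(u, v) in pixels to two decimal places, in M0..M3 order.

Intrinsics K: fx=811.1, fy=551.8, cx=327.0, cy=231.8
Marker side s = 0.231 m; corners in marker frame (Z=0):
  M0 = (-0.1155, +0.1155, 0)
  M1 = (+0.1155, +0.1155, 0)
  M2 = (+0.1155, -0.1155, 0)
  M3 = (-0.1155, -0.1155, 0)
rvec = (-0.3041, 0.3134, -0.6377), |rvec| = θ = 0.77289 rad = 44.283°
Rodrigues: sinθ=0.69821, 1−cosθ=0.28410; R = I + sinθ·[k]× + (1−cosθ)·[k]×²:
    [+0.75988 +0.53075 +0.37535]
    [-0.62141 +0.76261 +0.17966]
    [-0.19089 -0.36977 +0.90930]
t = (-0.1114, 0.0910, 1.3485) m
M0: Pc = R·M0+t = (-0.13786, +0.25085, +1.32784); u = 811.1·(-0.13786)/1.32784 + 327.0 = 242.7869, v = 551.8·(+0.25085)/1.32784 + 231.8 = 336.0455
M1: Pc = R·M1+t = (+0.03767, +0.10731, +1.28374); u = 811.1·(+0.03767)/1.28374 + 327.0 = 350.7995, v = 551.8·(+0.10731)/1.28374 + 231.8 = 277.9252
M2: Pc = R·M2+t = (-0.08494, -0.06885, +1.36916); u = 811.1·(-0.08494)/1.36916 + 327.0 = 276.6833, v = 551.8·(-0.06885)/1.36916 + 231.8 = 204.0504
M3: Pc = R·M3+t = (-0.26047, +0.07469, +1.41326); u = 811.1·(-0.26047)/1.41326 + 327.0 = 177.5114, v = 551.8·(+0.07469)/1.41326 + 231.8 = 260.9629

c0=(242.79, 336.05) c1=(350.80, 277.93) c2=(276.68, 204.05) c3=(177.51, 260.96)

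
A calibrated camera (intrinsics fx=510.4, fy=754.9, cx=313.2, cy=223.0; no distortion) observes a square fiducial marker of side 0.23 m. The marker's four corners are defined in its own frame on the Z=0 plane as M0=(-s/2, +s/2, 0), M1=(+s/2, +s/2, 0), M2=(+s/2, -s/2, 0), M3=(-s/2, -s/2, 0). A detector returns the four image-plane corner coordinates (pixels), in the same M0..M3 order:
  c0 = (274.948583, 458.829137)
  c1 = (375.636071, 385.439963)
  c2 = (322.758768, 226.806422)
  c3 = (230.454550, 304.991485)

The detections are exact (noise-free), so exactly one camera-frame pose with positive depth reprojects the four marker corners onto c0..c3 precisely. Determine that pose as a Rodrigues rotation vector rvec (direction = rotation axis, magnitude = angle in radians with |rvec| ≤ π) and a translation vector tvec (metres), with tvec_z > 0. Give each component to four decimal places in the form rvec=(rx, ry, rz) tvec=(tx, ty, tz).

Intrinsics K: fx=510.4, fy=754.9, cx=313.2, cy=223.0
Marker side s = 0.23 m; corners in marker frame (Z=0):
  M0 = (-0.1150, +0.1150, 0)
  M1 = (+0.1150, +0.1150, 0)
  M2 = (+0.1150, -0.1150, 0)
  M3 = (-0.1150, -0.1150, 0)
Detected image corners:
  c0 = (274.948583, 458.829137) px
  c1 = (375.636071, 385.439963) px
  c2 = (322.758768, 226.806422) px
  c3 = (230.454550, 304.991485) px
Planar DLT: solve 8×8 A·h = b for H (H[2,2]=1):
  H  [+342.45599 +136.09876 +298.83976]
  H  [-417.33408 +593.19606 +342.88533]
  H  [-0.25442 -0.24936 +1.00000]
B = K⁻¹H; ‖b₁‖=0.988416, ‖b₂‖=0.988416; λ = 2/(‖b₁‖+‖b₂‖) = 1.011720, sign → tz>0 ⇒ λ=+1.011720
r₁ = λ·B[:,0] = (+0.83677,-0.48327,-0.25741); r₂ = λ·B[:,1] = (+0.42459,+0.86953,-0.25228)
r₃ = r₁×r₂ = (+0.34574,+0.10181,+0.93279); SVD([r₁ r₂ r₃]) → R = UVᵀ:
  R  [+0.83677 +0.42459 +0.34574]
  R  [-0.48327 +0.86953 +0.10181]
  R  [-0.25741 -0.25228 +0.93279]
t = (-0.02847, +0.16067, +1.01172) m
tr R = 2.639091; θ = arccos((tr R − 1)/2) = 0.610179 rad = 34.961°
axis k = ((R−Rᵀ)₃₂, (R−Rᵀ)₁₃, (R−Rᵀ)₂₁) / (2 sinθ) = (-0.308976, +0.526294, -0.792180)
rvec = θ·k = (-0.188531, +0.321134, -0.483371)

rvec=(-0.1885, 0.3211, -0.4834) tvec=(-0.0285, 0.1607, 1.0117)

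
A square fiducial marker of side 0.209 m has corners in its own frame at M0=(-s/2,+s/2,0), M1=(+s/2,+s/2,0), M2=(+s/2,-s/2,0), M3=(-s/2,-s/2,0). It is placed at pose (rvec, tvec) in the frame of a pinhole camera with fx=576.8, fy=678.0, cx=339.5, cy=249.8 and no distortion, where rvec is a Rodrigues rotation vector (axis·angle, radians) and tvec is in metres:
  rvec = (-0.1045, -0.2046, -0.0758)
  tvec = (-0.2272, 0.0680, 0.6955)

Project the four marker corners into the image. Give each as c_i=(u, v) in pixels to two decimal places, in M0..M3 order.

Intrinsics K: fx=576.8, fy=678.0, cx=339.5, cy=249.8
Marker side s = 0.209 m; corners in marker frame (Z=0):
  M0 = (-0.1045, +0.1045, 0)
  M1 = (+0.1045, +0.1045, 0)
  M2 = (+0.1045, -0.1045, 0)
  M3 = (-0.1045, -0.1045, 0)
rvec = (-0.1045, -0.2046, -0.0758), |rvec| = θ = 0.24192 rad = 13.861°
Rodrigues: sinθ=0.23957, 1−cosθ=0.02912; R = I + sinθ·[k]× + (1−cosθ)·[k]×²:
    [+0.97631 +0.08570 -0.19867]
    [-0.06442 +0.99171 +0.11120]
    [+0.20655 -0.09577 +0.97374]
t = (-0.2272, 0.0680, 0.6955) m
M0: Pc = R·M0+t = (-0.32027, +0.17837, +0.66391); u = 576.8·(-0.32027)/0.66391 + 339.5 = 61.2519, v = 678.0·(+0.17837)/0.66391 + 249.8 = 431.9518
M1: Pc = R·M1+t = (-0.11622, +0.16490, +0.70708); u = 576.8·(-0.11622)/0.70708 + 339.5 = 244.6936, v = 678.0·(+0.16490)/0.70708 + 249.8 = 407.9199
M2: Pc = R·M2+t = (-0.13413, -0.04237, +0.72709); u = 576.8·(-0.13413)/0.72709 + 339.5 = 233.0942, v = 678.0·(-0.04237)/0.72709 + 249.8 = 210.2947
M3: Pc = R·M3+t = (-0.33818, -0.02890, +0.68392); u = 576.8·(-0.33818)/0.68392 + 339.5 = 54.2889, v = 678.0·(-0.02890)/0.68392 + 249.8 = 221.1492

c0=(61.25, 431.95) c1=(244.69, 407.92) c2=(233.09, 210.29) c3=(54.29, 221.15)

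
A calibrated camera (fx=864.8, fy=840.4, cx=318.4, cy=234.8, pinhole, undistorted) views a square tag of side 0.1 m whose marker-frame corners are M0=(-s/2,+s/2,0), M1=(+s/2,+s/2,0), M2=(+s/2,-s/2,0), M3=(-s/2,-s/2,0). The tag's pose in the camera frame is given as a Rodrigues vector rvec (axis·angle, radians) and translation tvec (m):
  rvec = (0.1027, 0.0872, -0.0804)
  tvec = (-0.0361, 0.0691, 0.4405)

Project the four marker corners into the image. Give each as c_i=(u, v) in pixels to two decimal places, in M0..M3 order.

c0=(161.73, 463.50) c1=(353.27, 453.81) c2=(337.10, 265.50) c3=(141.60, 279.30)

Intrinsics K: fx=864.8, fy=840.4, cx=318.4, cy=234.8
Marker side s = 0.1 m; corners in marker frame (Z=0):
  M0 = (-0.0500, +0.0500, 0)
  M1 = (+0.0500, +0.0500, 0)
  M2 = (+0.0500, -0.0500, 0)
  M3 = (-0.0500, -0.0500, 0)
rvec = (0.1027, 0.0872, -0.0804), |rvec| = θ = 0.15689 rad = 8.989°
Rodrigues: sinθ=0.15625, 1−cosθ=0.01228; R = I + sinθ·[k]× + (1−cosθ)·[k]×²:
    [+0.99298 +0.08454 +0.08272]
    [-0.07560 +0.99151 -0.10578]
    [-0.09096 +0.09878 +0.99094]
t = (-0.0361, 0.0691, 0.4405) m
M0: Pc = R·M0+t = (-0.08152, +0.12246, +0.44999); u = 864.8·(-0.08152)/0.44999 + 318.4 = 161.7282, v = 840.4·(+0.12246)/0.44999 + 234.8 = 463.4993
M1: Pc = R·M1+t = (+0.01778, +0.11490, +0.44089); u = 864.8·(+0.01778)/0.44089 + 318.4 = 353.2673, v = 840.4·(+0.11490)/0.44089 + 234.8 = 453.8069
M2: Pc = R·M2+t = (+0.00932, +0.01574, +0.43101); u = 864.8·(+0.00932)/0.43101 + 318.4 = 337.1041, v = 840.4·(+0.01574)/0.43101 + 234.8 = 265.4987
M3: Pc = R·M3+t = (-0.08998, +0.02330, +0.44011); u = 864.8·(-0.08998)/0.44011 + 318.4 = 141.6001, v = 840.4·(+0.02330)/0.44011 + 234.8 = 279.3006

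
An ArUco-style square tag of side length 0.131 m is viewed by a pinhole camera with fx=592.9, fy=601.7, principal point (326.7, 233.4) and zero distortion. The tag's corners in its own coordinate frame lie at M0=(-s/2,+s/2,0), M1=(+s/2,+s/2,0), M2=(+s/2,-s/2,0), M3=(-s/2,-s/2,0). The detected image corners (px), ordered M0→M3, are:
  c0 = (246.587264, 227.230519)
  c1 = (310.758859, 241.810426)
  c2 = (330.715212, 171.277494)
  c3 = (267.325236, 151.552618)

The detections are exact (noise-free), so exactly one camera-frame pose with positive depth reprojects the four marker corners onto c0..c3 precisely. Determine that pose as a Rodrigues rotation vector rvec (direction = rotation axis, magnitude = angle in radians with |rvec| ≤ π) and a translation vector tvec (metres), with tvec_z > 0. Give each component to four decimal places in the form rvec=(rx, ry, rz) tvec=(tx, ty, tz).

Intrinsics K: fx=592.9, fy=601.7, cx=326.7, cy=233.4
Marker side s = 0.131 m; corners in marker frame (Z=0):
  M0 = (-0.0655, +0.0655, 0)
  M1 = (+0.0655, +0.0655, 0)
  M2 = (+0.0655, -0.0655, 0)
  M3 = (-0.0655, -0.0655, 0)
Detected image corners:
  c0 = (246.587264, 227.230519) px
  c1 = (310.758859, 241.810426) px
  c2 = (330.715212, 171.277494) px
  c3 = (267.325236, 151.552618) px
Planar DLT: solve 8×8 A·h = b for H (H[2,2]=1):
  H  [+637.16023 -134.30253 +289.88508]
  H  [+233.83208 +571.72387 +198.43339]
  H  [+0.52024 +0.07242 +1.00000]
B = K⁻¹H; ‖b₁‖=0.962536, ‖b₂‖=0.962536; λ = 2/(‖b₁‖+‖b₂‖) = 1.038923, sign → tz>0 ⇒ λ=+1.038923
r₁ = λ·B[:,0] = (+0.81866,+0.19409,+0.54049); r₂ = λ·B[:,1] = (-0.27679,+0.95798,+0.07524)
r₃ = r₁×r₂ = (-0.50318,-0.21120,+0.83798); SVD([r₁ r₂ r₃]) → R = UVᵀ:
  R  [+0.81866 -0.27679 -0.50318]
  R  [+0.19409 +0.95798 -0.21120]
  R  [+0.54049 +0.07524 +0.83798]
t = (-0.06451, -0.06037, +1.03892) m
tr R = 2.614617; θ = arccos((tr R − 1)/2) = 0.631219 rad = 36.166°
axis k = ((R−Rᵀ)₃₂, (R−Rᵀ)₁₃, (R−Rᵀ)₂₁) / (2 sinθ) = (+0.242686, -0.884269, +0.398963)
rvec = θ·k = (+0.153188, -0.558168, +0.251833)

rvec=(0.1532, -0.5582, 0.2518) tvec=(-0.0645, -0.0604, 1.0389)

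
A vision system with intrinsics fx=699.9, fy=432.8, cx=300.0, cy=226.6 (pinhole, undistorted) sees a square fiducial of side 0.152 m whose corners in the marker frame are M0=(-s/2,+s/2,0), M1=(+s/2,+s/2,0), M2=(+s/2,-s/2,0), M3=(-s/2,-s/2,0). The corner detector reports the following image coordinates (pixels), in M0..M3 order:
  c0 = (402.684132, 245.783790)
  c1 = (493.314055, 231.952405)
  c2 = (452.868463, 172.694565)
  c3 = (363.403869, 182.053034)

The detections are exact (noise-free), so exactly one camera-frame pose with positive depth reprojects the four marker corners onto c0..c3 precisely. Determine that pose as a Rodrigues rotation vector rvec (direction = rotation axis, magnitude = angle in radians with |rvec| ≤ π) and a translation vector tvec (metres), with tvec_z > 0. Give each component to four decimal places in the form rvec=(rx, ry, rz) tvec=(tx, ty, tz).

rvec=(-0.3328, -0.3903, -0.2646) tvec=(0.1780, -0.0430, 0.9648)

Intrinsics K: fx=699.9, fy=432.8, cx=300.0, cy=226.6
Marker side s = 0.152 m; corners in marker frame (Z=0):
  M0 = (-0.0760, +0.0760, 0)
  M1 = (+0.0760, +0.0760, 0)
  M2 = (+0.0760, -0.0760, 0)
  M3 = (-0.0760, -0.0760, 0)
Detected image corners:
  c0 = (402.684132, 245.783790) px
  c1 = (493.314055, 231.952405) px
  c2 = (452.868463, 172.694565) px
  c3 = (363.403869, 182.053034) px
Planar DLT: solve 8×8 A·h = b for H (H[2,2]=1):
  H  [+775.05728 +145.04616 +429.11302]
  H  [+12.86066 +347.04401 +207.29236]
  H  [+0.42685 -0.27410 +1.00000]
B = K⁻¹H; ‖b₁‖=1.036485, ‖b₂‖=1.036485; λ = 2/(‖b₁‖+‖b₂‖) = 0.964799, sign → tz>0 ⇒ λ=+0.964799
r₁ = λ·B[:,0] = (+0.89188,-0.18695,+0.41183); r₂ = λ·B[:,1] = (+0.31330,+0.91209,-0.26445)
r₃ = r₁×r₂ = (-0.32618,+0.36488,+0.87205); SVD([r₁ r₂ r₃]) → R = UVᵀ:
  R  [+0.89188 +0.31330 -0.32618]
  R  [-0.18695 +0.91209 +0.36488]
  R  [+0.41183 -0.26445 +0.87205]
t = (+0.17798, -0.04304, +0.96480) m
tr R = 2.676017; θ = arccos((tr R − 1)/2) = 0.577173 rad = 33.070°
axis k = ((R−Rᵀ)₃₂, (R−Rᵀ)₁₃, (R−Rᵀ)₂₁) / (2 sinθ) = (-0.576679, -0.676256, -0.458388)
rvec = θ·k = (-0.332844, -0.390317, -0.264570)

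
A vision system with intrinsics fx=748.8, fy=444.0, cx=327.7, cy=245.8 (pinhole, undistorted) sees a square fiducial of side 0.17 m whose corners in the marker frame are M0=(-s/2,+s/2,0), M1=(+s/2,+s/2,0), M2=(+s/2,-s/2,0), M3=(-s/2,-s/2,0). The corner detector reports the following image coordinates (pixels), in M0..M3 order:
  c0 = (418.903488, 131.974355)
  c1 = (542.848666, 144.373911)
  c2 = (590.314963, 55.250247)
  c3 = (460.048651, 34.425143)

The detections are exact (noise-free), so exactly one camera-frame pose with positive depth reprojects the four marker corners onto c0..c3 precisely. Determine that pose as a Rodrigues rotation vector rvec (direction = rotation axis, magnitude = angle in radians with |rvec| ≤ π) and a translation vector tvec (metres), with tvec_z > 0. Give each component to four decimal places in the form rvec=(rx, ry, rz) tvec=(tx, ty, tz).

Intrinsics K: fx=748.8, fy=444.0, cx=327.7, cy=245.8
Marker side s = 0.17 m; corners in marker frame (Z=0):
  M0 = (-0.0850, +0.0850, 0)
  M1 = (+0.0850, +0.0850, 0)
  M2 = (+0.0850, -0.0850, 0)
  M3 = (-0.0850, -0.0850, 0)
Detected image corners:
  c0 = (418.903488, 131.974355) px
  c1 = (542.848666, 144.373911) px
  c2 = (590.314963, 55.250247) px
  c3 = (460.048651, 34.425143) px
Planar DLT: solve 8×8 A·h = b for H (H[2,2]=1):
  H  [+973.81601 -35.10746 +504.61819]
  H  [+138.03778 +589.24091 +93.60829]
  H  [+0.45096 +0.44973 +1.00000]
B = K⁻¹H; ‖b₁‖=1.193335, ‖b₂‖=1.193335; λ = 2/(‖b₁‖+‖b₂‖) = 0.837988, sign → tz>0 ⇒ λ=+0.837988
r₁ = λ·B[:,0] = (+0.92442,+0.05132,+0.37790); r₂ = λ·B[:,1] = (-0.20422,+0.90347,+0.37687)
r₃ = r₁×r₂ = (-0.32208,-0.42556,+0.84567); SVD([r₁ r₂ r₃]) → R = UVᵀ:
  R  [+0.92442 -0.20422 -0.32208]
  R  [+0.05132 +0.90347 -0.42556]
  R  [+0.37790 +0.37687 +0.84567]
t = (+0.19799, -0.28724, +0.83799) m
tr R = 2.673570; θ = arccos((tr R − 1)/2) = 0.579411 rad = 33.198°
axis k = ((R−Rᵀ)₃₂, (R−Rᵀ)₁₃, (R−Rᵀ)₂₁) / (2 sinθ) = (+0.732769, -0.639214, +0.233356)
rvec = θ·k = (+0.424574, -0.370368, +0.135209)

rvec=(0.4246, -0.3704, 0.1352) tvec=(0.1980, -0.2872, 0.8380)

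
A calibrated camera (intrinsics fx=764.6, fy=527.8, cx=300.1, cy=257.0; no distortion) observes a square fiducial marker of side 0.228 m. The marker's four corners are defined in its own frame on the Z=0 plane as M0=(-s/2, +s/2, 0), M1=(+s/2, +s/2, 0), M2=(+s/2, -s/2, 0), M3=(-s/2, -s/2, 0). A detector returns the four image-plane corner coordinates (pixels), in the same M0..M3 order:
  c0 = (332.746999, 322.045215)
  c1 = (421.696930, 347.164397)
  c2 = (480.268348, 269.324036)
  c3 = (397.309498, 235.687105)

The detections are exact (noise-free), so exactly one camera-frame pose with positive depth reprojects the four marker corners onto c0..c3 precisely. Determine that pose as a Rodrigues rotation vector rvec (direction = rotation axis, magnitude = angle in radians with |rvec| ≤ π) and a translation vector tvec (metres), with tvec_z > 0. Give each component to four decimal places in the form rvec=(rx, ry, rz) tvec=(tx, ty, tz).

rvec=(0.1685, -0.6097, 0.4521) tvec=(0.1878, 0.0924, 1.3049)

Intrinsics K: fx=764.6, fy=527.8, cx=300.1, cy=257.0
Marker side s = 0.228 m; corners in marker frame (Z=0):
  M0 = (-0.1140, +0.1140, 0)
  M1 = (+0.1140, +0.1140, 0)
  M2 = (+0.1140, -0.1140, 0)
  M3 = (-0.1140, -0.1140, 0)
Detected image corners:
  c0 = (332.746999, 322.045215) px
  c1 = (421.696930, 347.164397) px
  c2 = (480.268348, 269.324036) px
  c3 = (397.309498, 235.687105) px
Planar DLT: solve 8×8 A·h = b for H (H[2,2]=1):
  H  [+560.32545 -262.78766 +410.15013]
  H  [+260.70510 +363.85465 +294.38288]
  H  [+0.44928 +0.01610 +1.00000]
B = K⁻¹H; ‖b₁‖=0.766331, ‖b₂‖=0.766331; λ = 2/(‖b₁‖+‖b₂‖) = 1.304918, sign → tz>0 ⇒ λ=+1.304918
r₁ = λ·B[:,0] = (+0.72618,+0.35909,+0.58627); r₂ = λ·B[:,1] = (-0.45674,+0.88935,+0.02101)
r₃ = r₁×r₂ = (-0.51386,-0.28303,+0.80984); SVD([r₁ r₂ r₃]) → R = UVᵀ:
  R  [+0.72618 -0.45674 -0.51386]
  R  [+0.35909 +0.88935 -0.28303]
  R  [+0.58627 +0.02101 +0.80984]
t = (+0.18782, +0.09242, +1.30492) m
tr R = 2.425376; θ = arccos((tr R − 1)/2) = 0.777474 rad = 44.546°
axis k = ((R−Rᵀ)₃₂, (R−Rᵀ)₁₃, (R−Rᵀ)₂₁) / (2 sinθ) = (+0.216716, -0.784148, +0.581503)
rvec = θ·k = (+0.168491, -0.609655, +0.452103)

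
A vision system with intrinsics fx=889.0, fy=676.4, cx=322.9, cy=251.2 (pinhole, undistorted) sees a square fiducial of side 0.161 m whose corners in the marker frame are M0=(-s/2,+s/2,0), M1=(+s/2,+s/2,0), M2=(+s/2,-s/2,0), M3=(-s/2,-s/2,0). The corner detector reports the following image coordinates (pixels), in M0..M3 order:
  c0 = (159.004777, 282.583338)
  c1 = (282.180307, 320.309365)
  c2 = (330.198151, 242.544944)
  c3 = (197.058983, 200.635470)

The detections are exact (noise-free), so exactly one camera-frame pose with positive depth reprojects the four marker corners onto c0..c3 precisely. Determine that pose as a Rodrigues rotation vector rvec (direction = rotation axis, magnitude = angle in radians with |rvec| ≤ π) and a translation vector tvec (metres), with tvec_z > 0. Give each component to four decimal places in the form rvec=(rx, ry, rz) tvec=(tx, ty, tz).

rvec=(0.5640, 0.0364, 0.4017) tvec=(-0.0950, 0.0185, 1.0388)

Intrinsics K: fx=889.0, fy=676.4, cx=322.9, cy=251.2
Marker side s = 0.161 m; corners in marker frame (Z=0):
  M0 = (-0.0805, +0.0805, 0)
  M1 = (+0.0805, +0.0805, 0)
  M2 = (+0.0805, -0.0805, 0)
  M3 = (-0.0805, -0.0805, 0)
Detected image corners:
  c0 = (159.004777, 282.583338) px
  c1 = (282.180307, 320.309365) px
  c2 = (330.198151, 242.544944) px
  c3 = (197.058983, 200.635470) px
Planar DLT: solve 8×8 A·h = b for H (H[2,2]=1):
  H  [+812.29161 -144.67989 +241.60578]
  H  [+265.73797 +628.57437 +263.26477]
  H  [+0.07247 +0.50723 +1.00000]
B = K⁻¹H; ‖b₁‖=0.962620, ‖b₂‖=0.962620; λ = 2/(‖b₁‖+‖b₂‖) = 1.038831, sign → tz>0 ⇒ λ=+1.038831
r₁ = λ·B[:,0] = (+0.92185,+0.38017,+0.07529); r₂ = λ·B[:,1] = (-0.36045,+0.76969,+0.52692)
r₃ = r₁×r₂ = (+0.14237,-0.51288,+0.84657); SVD([r₁ r₂ r₃]) → R = UVᵀ:
  R  [+0.92185 -0.36045 +0.14237]
  R  [+0.38017 +0.76969 -0.51288]
  R  [+0.07529 +0.52692 +0.84657]
t = (-0.09500, +0.01853, +1.03883) m
tr R = 2.538112; θ = arccos((tr R − 1)/2) = 0.693433 rad = 39.731°
axis k = ((R−Rᵀ)₃₂, (R−Rᵀ)₁₃, (R−Rᵀ)₂₁) / (2 sinθ) = (+0.813389, +0.052475, +0.579349)
rvec = θ·k = (+0.564031, +0.036388, +0.401740)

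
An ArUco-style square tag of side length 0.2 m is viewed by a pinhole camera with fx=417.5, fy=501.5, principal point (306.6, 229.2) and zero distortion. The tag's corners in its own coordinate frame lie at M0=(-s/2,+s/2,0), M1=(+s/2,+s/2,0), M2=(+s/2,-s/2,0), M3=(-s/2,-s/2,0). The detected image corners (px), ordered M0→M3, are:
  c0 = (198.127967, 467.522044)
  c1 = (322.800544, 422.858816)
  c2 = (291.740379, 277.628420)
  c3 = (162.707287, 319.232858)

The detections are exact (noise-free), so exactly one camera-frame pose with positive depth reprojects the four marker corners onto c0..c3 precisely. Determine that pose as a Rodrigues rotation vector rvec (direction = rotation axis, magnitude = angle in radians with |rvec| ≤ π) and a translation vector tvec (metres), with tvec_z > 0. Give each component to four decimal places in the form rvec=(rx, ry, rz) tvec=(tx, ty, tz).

rvec=(0.0746, -0.1031, -0.2501) tvec=(-0.0950, 0.1839, 0.6436)

Intrinsics K: fx=417.5, fy=501.5, cx=306.6, cy=229.2
Marker side s = 0.2 m; corners in marker frame (Z=0):
  M0 = (-0.1000, +0.1000, 0)
  M1 = (+0.1000, +0.1000, 0)
  M2 = (+0.1000, -0.1000, 0)
  M3 = (-0.1000, -0.1000, 0)
Detected image corners:
  c0 = (198.127967, 467.522044) px
  c1 = (322.800544, 422.858816) px
  c2 = (291.740379, 277.628420) px
  c3 = (162.707287, 319.232858) px
Planar DLT: solve 8×8 A·h = b for H (H[2,2]=1):
  H  [+669.14883 +198.77621 +244.97833]
  H  [-162.35698 +783.59650 +372.48567]
  H  [+0.14366 +0.13423 +1.00000]
B = K⁻¹H; ‖b₁‖=1.553715, ‖b₂‖=1.553715; λ = 2/(‖b₁‖+‖b₂‖) = 0.643619, sign → tz>0 ⇒ λ=+0.643619
r₁ = λ·B[:,0] = (+0.96366,-0.25063,+0.09246); r₂ = λ·B[:,1] = (+0.24299,+0.96617,+0.08639)
r₃ = r₁×r₂ = (-0.11099,-0.06078,+0.99196); SVD([r₁ r₂ r₃]) → R = UVᵀ:
  R  [+0.96366 +0.24299 -0.11099]
  R  [-0.25063 +0.96617 -0.06078]
  R  [+0.09246 +0.08639 +0.99196]
t = (-0.09500, +0.18389, +0.64362) m
tr R = 2.921794; θ = arccos((tr R − 1)/2) = 0.280573 rad = 16.076°
axis k = ((R−Rᵀ)₃₂, (R−Rᵀ)₁₃, (R−Rᵀ)₂₁) / (2 sinθ) = (+0.265750, -0.367363, -0.891303)
rvec = θ·k = (+0.074562, -0.103072, -0.250076)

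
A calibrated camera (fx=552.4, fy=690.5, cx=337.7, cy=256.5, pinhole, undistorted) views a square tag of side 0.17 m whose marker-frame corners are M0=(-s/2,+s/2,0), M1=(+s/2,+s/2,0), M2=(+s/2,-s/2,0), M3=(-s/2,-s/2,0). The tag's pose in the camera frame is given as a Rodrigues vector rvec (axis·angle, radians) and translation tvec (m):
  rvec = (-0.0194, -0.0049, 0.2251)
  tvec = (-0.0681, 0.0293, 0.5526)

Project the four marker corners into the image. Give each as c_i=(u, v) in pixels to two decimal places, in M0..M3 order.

c0=(167.25, 373.32) c1=(333.48, 420.77) c2=(371.29, 213.46) c3=(206.11, 166.13)

Intrinsics K: fx=552.4, fy=690.5, cx=337.7, cy=256.5
Marker side s = 0.17 m; corners in marker frame (Z=0):
  M0 = (-0.0850, +0.0850, 0)
  M1 = (+0.0850, +0.0850, 0)
  M2 = (+0.0850, -0.0850, 0)
  M3 = (-0.0850, -0.0850, 0)
rvec = (-0.0194, -0.0049, 0.2251), |rvec| = θ = 0.22599 rad = 12.948°
Rodrigues: sinθ=0.22407, 1−cosθ=0.02543; R = I + sinθ·[k]× + (1−cosθ)·[k]×²:
    [+0.97476 -0.22314 -0.00703]
    [+0.22324 +0.97459 +0.01869]
    [+0.00268 -0.01978 +0.99980]
t = (-0.0681, 0.0293, 0.5526) m
M0: Pc = R·M0+t = (-0.16992, +0.09316, +0.55069); u = 552.4·(-0.16992)/0.55069 + 337.7 = 167.2507, v = 690.5·(+0.09316)/0.55069 + 256.5 = 373.3174
M1: Pc = R·M1+t = (-0.00421, +0.13111, +0.55115); u = 552.4·(-0.00421)/0.55115 + 337.7 = 333.4780, v = 690.5·(+0.13111)/0.55115 + 256.5 = 420.7663
M2: Pc = R·M2+t = (+0.03372, -0.03456, +0.55451); u = 552.4·(+0.03372)/0.55451 + 337.7 = 371.2934, v = 690.5·(-0.03456)/0.55451 + 256.5 = 213.4586
M3: Pc = R·M3+t = (-0.13199, -0.07251, +0.55405); u = 552.4·(-0.13199)/0.55405 + 337.7 = 206.1063, v = 690.5·(-0.07251)/0.55405 + 256.5 = 166.1270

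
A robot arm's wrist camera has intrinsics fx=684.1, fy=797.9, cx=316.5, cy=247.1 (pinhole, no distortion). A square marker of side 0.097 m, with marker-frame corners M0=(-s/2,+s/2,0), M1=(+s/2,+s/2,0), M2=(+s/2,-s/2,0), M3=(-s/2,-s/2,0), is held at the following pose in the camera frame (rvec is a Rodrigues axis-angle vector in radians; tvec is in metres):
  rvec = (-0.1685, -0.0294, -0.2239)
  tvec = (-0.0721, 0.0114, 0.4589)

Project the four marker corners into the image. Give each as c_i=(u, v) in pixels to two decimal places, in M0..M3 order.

c0=(151.01, 369.10) c1=(295.38, 330.55) c2=(264.49, 169.19) c3=(124.73, 204.82)

Intrinsics K: fx=684.1, fy=797.9, cx=316.5, cy=247.1
Marker side s = 0.097 m; corners in marker frame (Z=0):
  M0 = (-0.0485, +0.0485, 0)
  M1 = (+0.0485, +0.0485, 0)
  M2 = (+0.0485, -0.0485, 0)
  M3 = (-0.0485, -0.0485, 0)
rvec = (-0.1685, -0.0294, -0.2239), |rvec| = θ = 0.28176 rad = 16.144°
Rodrigues: sinθ=0.27805, 1−cosθ=0.03943; R = I + sinθ·[k]× + (1−cosθ)·[k]×²:
    [+0.97467 +0.22341 -0.01027]
    [-0.21849 +0.96100 +0.16955]
    [+0.04775 -0.16301 +0.98547]
t = (-0.0721, 0.0114, 0.4589) m
M0: Pc = R·M0+t = (-0.10854, +0.06861, +0.44868); u = 684.1·(-0.10854)/0.44868 + 316.5 = 151.0148, v = 797.9·(+0.06861)/0.44868 + 247.1 = 369.1028
M1: Pc = R·M1+t = (-0.01399, +0.04741, +0.45331); u = 684.1·(-0.01399)/0.45331 + 316.5 = 295.3827, v = 797.9·(+0.04741)/0.45331 + 247.1 = 330.5523
M2: Pc = R·M2+t = (-0.03566, -0.04581, +0.46912); u = 684.1·(-0.03566)/0.46912 + 316.5 = 264.4930, v = 797.9·(-0.04581)/0.46912 + 247.1 = 169.1930
M3: Pc = R·M3+t = (-0.13021, -0.02461, +0.46449); u = 684.1·(-0.13021)/0.46449 + 316.5 = 124.7315, v = 797.9·(-0.02461)/0.46449 + 247.1 = 204.8221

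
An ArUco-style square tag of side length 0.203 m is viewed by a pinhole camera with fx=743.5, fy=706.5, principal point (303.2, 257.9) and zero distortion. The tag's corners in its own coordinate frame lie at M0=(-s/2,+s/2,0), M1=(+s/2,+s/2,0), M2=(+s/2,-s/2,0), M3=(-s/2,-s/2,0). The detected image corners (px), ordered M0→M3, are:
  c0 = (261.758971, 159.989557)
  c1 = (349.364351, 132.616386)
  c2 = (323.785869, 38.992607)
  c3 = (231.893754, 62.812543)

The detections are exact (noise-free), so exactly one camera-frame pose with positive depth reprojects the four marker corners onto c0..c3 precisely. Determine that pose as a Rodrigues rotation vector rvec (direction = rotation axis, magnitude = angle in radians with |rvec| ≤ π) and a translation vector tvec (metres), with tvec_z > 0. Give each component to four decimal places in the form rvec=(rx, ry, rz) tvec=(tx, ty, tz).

Intrinsics K: fx=743.5, fy=706.5, cx=303.2, cy=257.9
Marker side s = 0.203 m; corners in marker frame (Z=0):
  M0 = (-0.1015, +0.1015, 0)
  M1 = (+0.1015, +0.1015, 0)
  M2 = (+0.1015, -0.1015, 0)
  M3 = (-0.1015, -0.1015, 0)
Detected image corners:
  c0 = (261.758971, 159.989557) px
  c1 = (349.364351, 132.616386) px
  c2 = (323.785869, 38.992607) px
  c3 = (231.893754, 62.812543) px
Planar DLT: solve 8×8 A·h = b for H (H[2,2]=1):
  H  [+508.36479 +184.43191 +292.97006]
  H  [-103.78294 +486.01462 +99.10555]
  H  [+0.22773 +0.16495 +1.00000]
B = K⁻¹H; ‖b₁‖=0.673728, ‖b₂‖=0.673728; λ = 2/(‖b₁‖+‖b₂‖) = 1.484278, sign → tz>0 ⇒ λ=+1.484278
r₁ = λ·B[:,0] = (+0.87702,-0.34143,+0.33802); r₂ = λ·B[:,1] = (+0.26835,+0.93169,+0.24483)
r₃ = r₁×r₂ = (-0.39852,-0.12401,+0.90874); SVD([r₁ r₂ r₃]) → R = UVᵀ:
  R  [+0.87702 +0.26835 -0.39852]
  R  [-0.34143 +0.93169 -0.12401]
  R  [+0.33802 +0.24483 +0.90874]
t = (-0.02042, -0.33361, +1.48428) m
tr R = 2.717454; θ = arccos((tr R − 1)/2) = 0.538016 rad = 30.826°
axis k = ((R−Rᵀ)₃₂, (R−Rᵀ)₁₃, (R−Rᵀ)₂₁) / (2 sinθ) = (+0.359891, -0.718665, -0.594979)
rvec = θ·k = (+0.193627, -0.386653, -0.320108)

rvec=(0.1936, -0.3867, -0.3201) tvec=(-0.0204, -0.3336, 1.4843)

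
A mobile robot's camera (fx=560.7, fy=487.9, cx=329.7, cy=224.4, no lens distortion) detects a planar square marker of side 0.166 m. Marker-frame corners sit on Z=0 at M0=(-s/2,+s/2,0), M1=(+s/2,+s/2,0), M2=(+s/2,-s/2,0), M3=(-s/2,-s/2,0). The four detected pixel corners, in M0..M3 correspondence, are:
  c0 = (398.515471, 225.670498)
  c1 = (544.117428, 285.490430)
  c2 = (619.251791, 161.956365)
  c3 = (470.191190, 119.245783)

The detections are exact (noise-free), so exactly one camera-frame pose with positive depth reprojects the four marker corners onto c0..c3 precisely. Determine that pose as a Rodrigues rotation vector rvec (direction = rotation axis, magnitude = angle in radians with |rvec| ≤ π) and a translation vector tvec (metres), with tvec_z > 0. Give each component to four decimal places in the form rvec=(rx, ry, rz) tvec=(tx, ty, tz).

rvec=(-0.2749, 0.4360, 0.4978) tvec=(0.1842, -0.0354, 0.5926)

Intrinsics K: fx=560.7, fy=487.9, cx=329.7, cy=224.4
Marker side s = 0.166 m; corners in marker frame (Z=0):
  M0 = (-0.0830, +0.0830, 0)
  M1 = (+0.0830, +0.0830, 0)
  M2 = (+0.0830, -0.0830, 0)
  M3 = (-0.0830, -0.0830, 0)
Detected image corners:
  c0 = (398.515471, 225.670498) px
  c1 = (544.117428, 285.490430) px
  c2 = (619.251791, 161.956365) px
  c3 = (470.191190, 119.245783) px
Planar DLT: solve 8×8 A·h = b for H (H[2,2]=1):
  H  [+488.92662 -568.38564 +503.97964]
  H  [+152.24486 +639.82058 +195.22894]
  H  [-0.78506 -0.24973 +1.00000]
B = K⁻¹H; ‖b₁‖=1.687589, ‖b₂‖=1.687589; λ = 2/(‖b₁‖+‖b₂‖) = 0.592561, sign → tz>0 ⇒ λ=+0.592561
r₁ = λ·B[:,0] = (+0.79025,+0.39886,-0.46520); r₂ = λ·B[:,1] = (-0.51367,+0.84513,-0.14798)
r₃ = r₁×r₂ = (+0.33413,+0.35590,+0.87275); SVD([r₁ r₂ r₃]) → R = UVᵀ:
  R  [+0.79025 -0.51367 +0.33413]
  R  [+0.39886 +0.84513 +0.35590]
  R  [-0.46520 -0.14798 +0.87275]
t = (+0.18418, -0.03543, +0.59256) m
tr R = 2.508134; θ = arccos((tr R − 1)/2) = 0.716564 rad = 41.056°
axis k = ((R−Rᵀ)₃₂, (R−Rᵀ)₁₃, (R−Rᵀ)₂₁) / (2 sinθ) = (-0.383586, +0.608504, +0.694683)
rvec = θ·k = (-0.274864, +0.436032, +0.497785)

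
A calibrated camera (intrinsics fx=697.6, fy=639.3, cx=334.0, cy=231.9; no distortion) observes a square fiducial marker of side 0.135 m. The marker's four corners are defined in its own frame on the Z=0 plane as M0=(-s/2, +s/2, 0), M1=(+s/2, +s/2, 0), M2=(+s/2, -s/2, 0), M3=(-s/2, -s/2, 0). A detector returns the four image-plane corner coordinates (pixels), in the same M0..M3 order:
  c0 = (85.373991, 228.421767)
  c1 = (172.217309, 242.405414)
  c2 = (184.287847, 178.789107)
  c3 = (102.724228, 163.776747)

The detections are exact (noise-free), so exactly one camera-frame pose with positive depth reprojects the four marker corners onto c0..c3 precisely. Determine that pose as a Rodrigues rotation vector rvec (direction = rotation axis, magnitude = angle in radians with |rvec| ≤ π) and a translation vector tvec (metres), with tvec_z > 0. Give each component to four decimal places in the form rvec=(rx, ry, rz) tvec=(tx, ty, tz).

Intrinsics K: fx=697.6, fy=639.3, cx=334.0, cy=231.9
Marker side s = 0.135 m; corners in marker frame (Z=0):
  M0 = (-0.0675, +0.0675, 0)
  M1 = (+0.0675, +0.0675, 0)
  M2 = (+0.0675, -0.0675, 0)
  M3 = (-0.0675, -0.0675, 0)
Detected image corners:
  c0 = (85.373991, 228.421767) px
  c1 = (172.217309, 242.405414) px
  c2 = (184.287847, 178.789107) px
  c3 = (102.724228, 163.776747) px
Planar DLT: solve 8×8 A·h = b for H (H[2,2]=1):
  H  [+652.48162 -166.79638 +136.97466]
  H  [+151.28678 +388.18923 +202.52976]
  H  [+0.21532 -0.42684 +1.00000]
B = K⁻¹H; ‖b₁‖=0.874133, ‖b₂‖=0.874133; λ = 2/(‖b₁‖+‖b₂‖) = 1.143991, sign → tz>0 ⇒ λ=+1.143991
r₁ = λ·B[:,0] = (+0.95207,+0.18137,+0.24632); r₂ = λ·B[:,1] = (-0.03974,+0.87177,-0.48830)
r₃ = r₁×r₂ = (-0.30330,+0.45511,+0.83719); SVD([r₁ r₂ r₃]) → R = UVᵀ:
  R  [+0.95207 -0.03974 -0.30330]
  R  [+0.18137 +0.87177 +0.45511]
  R  [+0.24632 -0.48830 +0.83719]
t = (-0.32310, -0.05256, +1.14399) m
tr R = 2.661026; θ = arccos((tr R − 1)/2) = 0.590768 rad = 33.849°
axis k = ((R−Rᵀ)₃₂, (R−Rᵀ)₁₃, (R−Rᵀ)₂₁) / (2 sinθ) = (-0.846869, -0.493375, +0.198479)
rvec = θ·k = (-0.500303, -0.291470, +0.117255)

rvec=(-0.5003, -0.2915, 0.1173) tvec=(-0.3231, -0.0526, 1.1440)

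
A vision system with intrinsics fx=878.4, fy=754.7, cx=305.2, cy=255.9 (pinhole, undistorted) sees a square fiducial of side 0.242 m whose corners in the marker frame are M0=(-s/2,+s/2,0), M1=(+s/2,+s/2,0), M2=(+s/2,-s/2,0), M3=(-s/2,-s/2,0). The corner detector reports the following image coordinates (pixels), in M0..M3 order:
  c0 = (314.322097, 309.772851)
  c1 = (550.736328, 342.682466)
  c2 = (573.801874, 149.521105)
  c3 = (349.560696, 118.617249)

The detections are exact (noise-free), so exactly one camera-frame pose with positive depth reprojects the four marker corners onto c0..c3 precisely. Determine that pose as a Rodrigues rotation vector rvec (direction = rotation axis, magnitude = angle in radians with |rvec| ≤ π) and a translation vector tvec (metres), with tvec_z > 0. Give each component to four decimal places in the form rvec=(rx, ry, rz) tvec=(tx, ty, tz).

rvec=(-0.2015, -0.0100, 0.1603) tvec=(0.1477, -0.0342, 0.9126)

Intrinsics K: fx=878.4, fy=754.7, cx=305.2, cy=255.9
Marker side s = 0.242 m; corners in marker frame (Z=0):
  M0 = (-0.1210, +0.1210, 0)
  M1 = (+0.1210, +0.1210, 0)
  M2 = (+0.1210, -0.1210, 0)
  M3 = (-0.1210, -0.1210, 0)
Detected image corners:
  c0 = (314.322097, 309.772851) px
  c1 = (550.736328, 342.682466) px
  c2 = (573.801874, 149.521105) px
  c3 = (349.560696, 118.617249) px
Planar DLT: solve 8×8 A·h = b for H (H[2,2]=1):
  H  [+948.09191 -218.50882 +447.39817]
  H  [+130.18758 +743.58123 +227.58659]
  H  [-0.00673 -0.21924 +1.00000]
B = K⁻¹H; ‖b₁‖=1.095728, ‖b₂‖=1.095728; λ = 2/(‖b₁‖+‖b₂‖) = 0.912635, sign → tz>0 ⇒ λ=+0.912635
r₁ = λ·B[:,0] = (+0.98718,+0.15951,-0.00614); r₂ = λ·B[:,1] = (-0.15750,+0.96703,-0.20009)
r₃ = r₁×r₂ = (-0.02598,+0.19849,+0.97976); SVD([r₁ r₂ r₃]) → R = UVᵀ:
  R  [+0.98718 -0.15750 -0.02598]
  R  [+0.15951 +0.96703 +0.19849]
  R  [-0.00614 -0.20009 +0.97976]
t = (+0.14774, -0.03424, +0.91263) m
tr R = 2.933970; θ = arccos((tr R − 1)/2) = 0.257676 rad = 14.764°
axis k = ((R−Rᵀ)₃₂, (R−Rᵀ)₁₃, (R−Rᵀ)₂₁) / (2 sinθ) = (-0.782042, -0.038925, +0.622009)
rvec = θ·k = (-0.201513, -0.010030, +0.160277)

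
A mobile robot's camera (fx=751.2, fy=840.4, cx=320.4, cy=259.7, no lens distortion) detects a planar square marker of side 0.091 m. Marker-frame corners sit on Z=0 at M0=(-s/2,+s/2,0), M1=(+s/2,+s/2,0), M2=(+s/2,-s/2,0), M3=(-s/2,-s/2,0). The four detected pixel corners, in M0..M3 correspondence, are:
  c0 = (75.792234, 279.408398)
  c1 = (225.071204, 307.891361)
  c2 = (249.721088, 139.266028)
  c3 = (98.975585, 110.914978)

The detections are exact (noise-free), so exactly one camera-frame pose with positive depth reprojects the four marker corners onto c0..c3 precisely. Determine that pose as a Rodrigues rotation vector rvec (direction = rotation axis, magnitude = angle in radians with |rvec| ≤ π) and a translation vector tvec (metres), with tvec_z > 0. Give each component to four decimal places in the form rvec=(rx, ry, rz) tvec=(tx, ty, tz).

rvec=(0.0452, 0.0155, 0.1677) tvec=(-0.0943, -0.0266, 0.4481)

Intrinsics K: fx=751.2, fy=840.4, cx=320.4, cy=259.7
Marker side s = 0.091 m; corners in marker frame (Z=0):
  M0 = (-0.0455, +0.0455, 0)
  M1 = (+0.0455, +0.0455, 0)
  M2 = (+0.0455, -0.0455, 0)
  M3 = (-0.0455, -0.0455, 0)
Detected image corners:
  c0 = (75.792234, 279.408398) px
  c1 = (225.071204, 307.891361) px
  c2 = (249.721088, 139.266028) px
  c3 = (98.975585, 110.914978) px
Planar DLT: solve 8×8 A·h = b for H (H[2,2]=1):
  H  [+1644.22416 -246.03840 +162.24506]
  H  [+306.83206 +1873.92424 +209.74943]
  H  [-0.02601 +0.10328 +1.00000]
B = K⁻¹H; ‖b₁‖=2.231464, ‖b₂‖=2.231464; λ = 2/(‖b₁‖+‖b₂‖) = 0.448136, sign → tz>0 ⇒ λ=+0.448136
r₁ = λ·B[:,0] = (+0.98585,+0.16722,-0.01166); r₂ = λ·B[:,1] = (-0.16652,+0.98495,+0.04628)
r₃ = r₁×r₂ = (+0.01922,-0.04369,+0.99886); SVD([r₁ r₂ r₃]) → R = UVᵀ:
  R  [+0.98585 -0.16652 +0.01922]
  R  [+0.16722 +0.98495 -0.04369]
  R  [-0.01166 +0.04628 +0.99886]
t = (-0.09435, -0.02664, +0.44814) m
tr R = 2.969663; θ = arccos((tr R − 1)/2) = 0.174397 rad = 9.992°
axis k = ((R−Rᵀ)₃₂, (R−Rᵀ)₁₃, (R−Rᵀ)₂₁) / (2 sinθ) = (+0.259268, +0.088979, +0.961698)
rvec = θ·k = (+0.045215, +0.015518, +0.167717)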